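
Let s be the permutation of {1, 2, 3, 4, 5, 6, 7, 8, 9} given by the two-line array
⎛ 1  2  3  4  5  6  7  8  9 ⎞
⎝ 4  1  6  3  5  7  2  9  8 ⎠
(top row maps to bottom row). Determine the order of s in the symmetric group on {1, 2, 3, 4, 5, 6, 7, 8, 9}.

Decomposing into disjoint cycles gives cycle lengths 6, 2, 1.
Since disjoint cycles commute, ord(s) = lcm(6, 2) = 6.

6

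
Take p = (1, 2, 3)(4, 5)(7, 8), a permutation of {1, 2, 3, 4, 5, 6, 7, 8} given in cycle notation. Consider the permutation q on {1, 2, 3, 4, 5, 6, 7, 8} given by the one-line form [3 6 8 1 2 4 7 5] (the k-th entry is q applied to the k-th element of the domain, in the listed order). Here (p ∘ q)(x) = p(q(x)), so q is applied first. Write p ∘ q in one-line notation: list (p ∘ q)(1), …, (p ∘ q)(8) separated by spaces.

1 6 7 2 3 5 8 4

Chase each element through q then p: 1 → 3 → 1; 2 → 6 → 6; 3 → 8 → 7; 4 → 1 → 2; 5 → 2 → 3; 6 → 4 → 5; 7 → 7 → 8; 8 → 5 → 4.
So p ∘ q in one-line form is 1 6 7 2 3 5 8 4.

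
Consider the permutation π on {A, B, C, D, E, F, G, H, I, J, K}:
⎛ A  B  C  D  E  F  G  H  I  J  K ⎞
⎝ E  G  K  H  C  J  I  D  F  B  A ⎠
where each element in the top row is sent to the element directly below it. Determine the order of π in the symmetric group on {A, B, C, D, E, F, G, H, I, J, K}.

The disjoint-cycle form of π has cycle lengths 5, 4, 2.
The order is lcm(5, 4, 2) = 20.

20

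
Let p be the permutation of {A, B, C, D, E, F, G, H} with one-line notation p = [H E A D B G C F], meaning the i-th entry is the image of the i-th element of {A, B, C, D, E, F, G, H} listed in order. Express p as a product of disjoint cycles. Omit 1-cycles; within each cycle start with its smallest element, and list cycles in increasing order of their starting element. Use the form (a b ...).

(A H F G C)(B E)

Start at A and follow images: A → H → F → G → C → A, giving the cycle (A H F G C).
Repeating from the next unused element and collecting all non-trivial cycles gives (A H F G C)(B E).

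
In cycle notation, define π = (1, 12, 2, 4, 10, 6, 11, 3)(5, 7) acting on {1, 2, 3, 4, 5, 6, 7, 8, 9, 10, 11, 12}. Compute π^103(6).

10

6 lies in the 8-cycle (1, 12, 2, 4, 10, 6, 11, 3).
On an 8-cycle, π^8 is the identity, so π^103 = π^7 there (103 ≡ 7 mod 8).
Advancing 7 steps from 6: 6 → 11 → 3 → 1 → 12 → 2 → 4 → 10.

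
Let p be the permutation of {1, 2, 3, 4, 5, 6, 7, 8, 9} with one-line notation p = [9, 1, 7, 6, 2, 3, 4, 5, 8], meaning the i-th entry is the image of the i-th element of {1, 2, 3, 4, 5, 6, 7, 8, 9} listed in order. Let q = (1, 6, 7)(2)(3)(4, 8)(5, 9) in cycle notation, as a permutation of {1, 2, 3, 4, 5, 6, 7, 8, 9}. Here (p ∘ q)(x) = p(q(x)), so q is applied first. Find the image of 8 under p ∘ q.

6

(p ∘ q)(8) = p(q(8)). q(8) = 4, then p(4) = 6. So (p ∘ q)(8) = 6.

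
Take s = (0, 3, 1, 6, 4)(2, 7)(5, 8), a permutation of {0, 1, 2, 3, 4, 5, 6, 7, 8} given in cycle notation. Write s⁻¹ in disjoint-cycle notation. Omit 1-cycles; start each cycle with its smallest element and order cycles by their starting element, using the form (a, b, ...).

(0, 4, 6, 1, 3)(2, 7)(5, 8)

The inverse reverses each cycle.
After reversing and putting each cycle's least element first, s⁻¹ = (0, 4, 6, 1, 3)(2, 7)(5, 8).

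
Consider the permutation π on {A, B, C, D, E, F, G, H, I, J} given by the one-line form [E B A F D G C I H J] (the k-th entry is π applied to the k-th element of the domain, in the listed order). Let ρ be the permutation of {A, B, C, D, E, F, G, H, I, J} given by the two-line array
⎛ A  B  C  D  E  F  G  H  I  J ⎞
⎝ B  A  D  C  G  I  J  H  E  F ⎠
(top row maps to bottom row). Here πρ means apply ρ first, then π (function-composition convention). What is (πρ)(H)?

First apply ρ: ρ(H) = H, then π(H) = I. Thus (πρ)(H) = I.

I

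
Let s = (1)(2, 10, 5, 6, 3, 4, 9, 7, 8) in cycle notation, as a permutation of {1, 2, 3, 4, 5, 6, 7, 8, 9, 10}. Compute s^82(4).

9

4 lies in the 9-cycle (2, 10, 5, 6, 3, 4, 9, 7, 8).
Since the cycle has length 9, s^82 acts on it the same as s^1 (82 mod 9 = 1).
Advancing 1 step from 4: 4 → 9.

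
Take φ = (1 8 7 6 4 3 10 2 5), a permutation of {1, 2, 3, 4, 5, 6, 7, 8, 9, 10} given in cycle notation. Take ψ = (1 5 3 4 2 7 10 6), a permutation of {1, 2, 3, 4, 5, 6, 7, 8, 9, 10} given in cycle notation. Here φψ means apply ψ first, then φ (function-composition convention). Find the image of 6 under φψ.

(φψ)(6) = φ(ψ(6)). ψ(6) = 1, then φ(1) = 8. So (φψ)(6) = 8.

8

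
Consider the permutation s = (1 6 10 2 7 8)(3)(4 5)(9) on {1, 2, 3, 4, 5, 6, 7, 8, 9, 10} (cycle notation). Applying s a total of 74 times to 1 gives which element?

1 lies in the 6-cycle (1 6 10 2 7 8).
Powers repeat with period 6 on this cycle, and 74 mod 6 = 2, so s^74(1) = s^2(1).
Advancing 2 steps from 1: 1 → 6 → 10.

10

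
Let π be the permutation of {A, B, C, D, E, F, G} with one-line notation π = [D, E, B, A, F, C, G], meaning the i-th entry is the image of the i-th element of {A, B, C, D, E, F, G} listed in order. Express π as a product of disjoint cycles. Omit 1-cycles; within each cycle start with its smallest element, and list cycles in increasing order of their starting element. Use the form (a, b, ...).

From A: A → D → A, closing the cycle (A, D).
Repeating from the next unused element and collecting all non-trivial cycles gives (A, D)(B, E, F, C).

(A, D)(B, E, F, C)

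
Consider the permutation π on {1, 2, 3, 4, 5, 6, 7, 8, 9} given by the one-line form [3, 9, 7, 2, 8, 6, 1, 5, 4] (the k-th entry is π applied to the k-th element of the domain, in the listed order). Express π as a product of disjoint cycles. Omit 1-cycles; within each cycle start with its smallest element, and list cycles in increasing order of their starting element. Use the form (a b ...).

Start at 1 and follow images: 1 → 3 → 7 → 1, giving the cycle (1 3 7).
Continuing from each remaining unvisited element yields (1 3 7)(2 9 4)(5 8).

(1 3 7)(2 9 4)(5 8)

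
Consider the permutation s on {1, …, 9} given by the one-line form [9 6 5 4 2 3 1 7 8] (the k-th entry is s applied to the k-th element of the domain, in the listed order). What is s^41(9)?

8

Tracing 9 → 8 → … returns to 9 after 4 steps, so 9 lies in a 4-cycle (1 9 8 7).
Since the cycle has length 4, s^41 acts on it the same as s^1 (41 mod 4 = 1).
Stepping 1 place around the cycle: 9 → 8.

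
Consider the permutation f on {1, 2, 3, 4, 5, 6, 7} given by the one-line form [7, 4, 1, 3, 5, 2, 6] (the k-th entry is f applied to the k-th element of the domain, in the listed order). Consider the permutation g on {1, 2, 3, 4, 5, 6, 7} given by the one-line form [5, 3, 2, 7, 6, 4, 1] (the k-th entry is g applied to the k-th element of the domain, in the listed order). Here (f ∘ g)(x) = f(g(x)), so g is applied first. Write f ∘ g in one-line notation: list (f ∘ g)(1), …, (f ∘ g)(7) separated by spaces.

5 1 4 6 2 3 7

Chase each element through g then f: 1 → 5 → 5; 2 → 3 → 1; 3 → 2 → 4; 4 → 7 → 6; 5 → 6 → 2; 6 → 4 → 3; 7 → 1 → 7.
Collecting the images, f ∘ g = [5 1 4 6 2 3 7].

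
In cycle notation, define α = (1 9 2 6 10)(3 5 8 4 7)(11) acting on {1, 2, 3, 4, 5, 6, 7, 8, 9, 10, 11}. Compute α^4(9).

1

9 lies in the 5-cycle (1 9 2 6 10).
Advancing 4 steps from 9: 9 → 2 → 6 → 10 → 1.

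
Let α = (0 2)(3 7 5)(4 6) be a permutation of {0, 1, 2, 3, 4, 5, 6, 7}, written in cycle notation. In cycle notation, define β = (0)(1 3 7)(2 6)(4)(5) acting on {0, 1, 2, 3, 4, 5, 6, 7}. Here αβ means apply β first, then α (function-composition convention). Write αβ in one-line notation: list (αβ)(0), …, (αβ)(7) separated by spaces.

2 7 4 5 6 3 0 1

For each element, apply β then α: 0 → 0 → 2; 1 → 3 → 7; 2 → 6 → 4; 3 → 7 → 5; 4 → 4 → 6; 5 → 5 → 3; 6 → 2 → 0; 7 → 1 → 1.
Collecting the images, αβ = [2 7 4 5 6 3 0 1].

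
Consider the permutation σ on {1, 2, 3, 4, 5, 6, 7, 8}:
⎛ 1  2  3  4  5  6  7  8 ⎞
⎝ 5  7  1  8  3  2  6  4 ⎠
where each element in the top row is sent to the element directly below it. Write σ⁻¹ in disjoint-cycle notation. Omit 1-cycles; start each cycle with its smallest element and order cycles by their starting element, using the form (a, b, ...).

First write σ in disjoint cycles: (1, 5, 3)(2, 7, 6)(4, 8).
The inverse reverses every cycle; in canonical form, σ⁻¹ = (1, 3, 5)(2, 6, 7)(4, 8).

(1, 3, 5)(2, 6, 7)(4, 8)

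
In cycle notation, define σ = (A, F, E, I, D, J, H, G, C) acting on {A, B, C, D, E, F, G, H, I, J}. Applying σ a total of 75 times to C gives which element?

C lies in the 9-cycle (A, F, E, I, D, J, H, G, C).
Powers repeat with period 9 on this cycle, and 75 mod 9 = 3, so σ^75(C) = σ^3(C).
Stepping 3 places around the cycle: C → A → F → E.

E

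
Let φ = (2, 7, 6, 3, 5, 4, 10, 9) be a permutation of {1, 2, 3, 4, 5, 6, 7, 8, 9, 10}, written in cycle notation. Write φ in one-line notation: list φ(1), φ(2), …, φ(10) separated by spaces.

1 7 5 10 4 3 6 8 2 9

Each element maps to the next entry in its cycle (wrapping to the front): 1↦1, 2↦7, 3↦5, 4↦10, 5↦4, 6↦3, 7↦6, 8↦8, 9↦2, 10↦9.
So the one-line form is 1 7 5 10 4 3 6 8 2 9.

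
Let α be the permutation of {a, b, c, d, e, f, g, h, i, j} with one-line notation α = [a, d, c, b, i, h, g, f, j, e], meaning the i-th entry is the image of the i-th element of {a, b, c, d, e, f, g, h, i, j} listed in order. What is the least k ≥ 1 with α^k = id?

6

Decomposing into disjoint cycles gives cycle lengths 3, 2, 2, 1, 1, 1.
The order of α is the least common multiple of its cycle lengths: lcm(3, 2, 2) = 6.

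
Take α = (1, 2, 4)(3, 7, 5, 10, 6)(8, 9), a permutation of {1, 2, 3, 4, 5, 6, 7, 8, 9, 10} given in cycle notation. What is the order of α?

The disjoint cycles have lengths 5, 3, 2.
The order is lcm(5, 3, 2) = 30.

30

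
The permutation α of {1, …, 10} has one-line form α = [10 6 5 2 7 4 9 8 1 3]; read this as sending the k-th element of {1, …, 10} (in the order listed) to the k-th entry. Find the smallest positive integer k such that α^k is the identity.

Writing α as disjoint cycles, the cycle lengths are 6, 3, 1.
Since disjoint cycles commute, ord(α) = lcm(6, 3) = 6.

6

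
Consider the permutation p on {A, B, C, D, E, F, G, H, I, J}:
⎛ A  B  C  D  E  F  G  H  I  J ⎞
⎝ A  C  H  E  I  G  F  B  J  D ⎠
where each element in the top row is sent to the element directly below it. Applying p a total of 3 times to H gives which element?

H

Tracing H → B → … returns to H after 3 steps, so H lies in a 3-cycle (B C H).
Since the cycle has length 3, p^3 acts on it the same as p^0 (3 mod 3 = 0).
So p^3(H) = H.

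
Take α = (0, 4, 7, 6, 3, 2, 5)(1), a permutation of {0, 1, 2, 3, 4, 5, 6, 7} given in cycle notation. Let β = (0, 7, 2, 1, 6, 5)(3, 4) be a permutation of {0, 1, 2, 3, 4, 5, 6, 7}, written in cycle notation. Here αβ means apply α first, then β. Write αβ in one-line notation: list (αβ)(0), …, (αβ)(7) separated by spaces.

Chase each element through α then β: 0 → 4 → 3; 1 → 1 → 6; 2 → 5 → 0; 3 → 2 → 1; 4 → 7 → 2; 5 → 0 → 7; 6 → 3 → 4; 7 → 6 → 5.
So αβ in one-line form is 3 6 0 1 2 7 4 5.

3 6 0 1 2 7 4 5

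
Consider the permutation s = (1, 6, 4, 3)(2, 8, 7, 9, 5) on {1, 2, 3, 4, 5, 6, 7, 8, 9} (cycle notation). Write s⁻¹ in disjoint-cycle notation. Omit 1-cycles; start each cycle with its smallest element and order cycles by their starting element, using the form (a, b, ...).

If s sends a → b within a cycle, s⁻¹ sends b → a; equivalently, reverse each cycle.
After reversing and putting each cycle's least element first, s⁻¹ = (1, 3, 4, 6)(2, 5, 9, 7, 8).

(1, 3, 4, 6)(2, 5, 9, 7, 8)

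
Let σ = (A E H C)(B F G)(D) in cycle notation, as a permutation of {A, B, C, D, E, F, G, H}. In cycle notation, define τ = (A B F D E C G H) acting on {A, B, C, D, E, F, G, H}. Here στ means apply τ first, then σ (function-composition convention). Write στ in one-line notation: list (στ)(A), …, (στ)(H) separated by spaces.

F G B H A D C E

(στ)(x) = σ(τ(x)). Computing each image: σ(τ(A)) = σ(B) = F, σ(τ(B)) = σ(F) = G, σ(τ(C)) = σ(G) = B, σ(τ(D)) = σ(E) = H, σ(τ(E)) = σ(C) = A, σ(τ(F)) = σ(D) = D, σ(τ(G)) = σ(H) = C, σ(τ(H)) = σ(A) = E.
Hence στ = [F G B H A D C E].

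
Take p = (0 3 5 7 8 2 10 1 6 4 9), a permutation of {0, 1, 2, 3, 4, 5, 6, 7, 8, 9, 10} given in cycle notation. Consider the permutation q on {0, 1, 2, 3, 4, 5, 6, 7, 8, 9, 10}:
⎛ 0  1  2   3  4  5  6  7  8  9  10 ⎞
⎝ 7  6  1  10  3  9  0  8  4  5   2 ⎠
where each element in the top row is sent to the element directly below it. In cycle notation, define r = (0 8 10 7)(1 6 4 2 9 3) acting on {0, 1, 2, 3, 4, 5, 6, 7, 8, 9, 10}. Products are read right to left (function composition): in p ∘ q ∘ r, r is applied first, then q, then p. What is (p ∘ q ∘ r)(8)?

10

Chase 8: r(8) = 10; q(10) = 2; p(2) = 10. Hence (p ∘ q ∘ r)(8) = 10.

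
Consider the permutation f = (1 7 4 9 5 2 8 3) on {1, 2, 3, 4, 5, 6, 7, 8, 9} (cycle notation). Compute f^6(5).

5 lies in the 8-cycle (1 7 4 9 5 2 8 3).
Advancing 6 steps from 5: 5 → 2 → 8 → 3 → 1 → 7 → 4.

4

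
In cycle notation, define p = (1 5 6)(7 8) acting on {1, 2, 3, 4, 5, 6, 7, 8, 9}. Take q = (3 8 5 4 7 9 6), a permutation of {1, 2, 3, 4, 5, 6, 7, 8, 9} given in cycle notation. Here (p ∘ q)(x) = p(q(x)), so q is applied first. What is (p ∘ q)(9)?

First apply q: q(9) = 6, then p(6) = 1. Thus (p ∘ q)(9) = 1.

1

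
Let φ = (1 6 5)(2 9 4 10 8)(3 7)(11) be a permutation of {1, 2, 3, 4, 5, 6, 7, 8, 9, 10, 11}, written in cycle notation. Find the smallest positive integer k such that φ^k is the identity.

30

The cycle type of φ is (5, 3, 2, 1).
Since disjoint cycles commute, ord(φ) = lcm(5, 3, 2) = 30.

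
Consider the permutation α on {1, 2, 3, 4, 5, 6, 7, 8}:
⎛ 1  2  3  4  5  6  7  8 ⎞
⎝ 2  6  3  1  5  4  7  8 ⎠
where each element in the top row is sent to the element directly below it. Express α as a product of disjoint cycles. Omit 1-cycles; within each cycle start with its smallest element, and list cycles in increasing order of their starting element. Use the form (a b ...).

From 1: 1 → 2 → 6 → 4 → 1, closing the cycle (1 2 6 4).
Continuing from each remaining unvisited element yields (1 2 6 4).

(1 2 6 4)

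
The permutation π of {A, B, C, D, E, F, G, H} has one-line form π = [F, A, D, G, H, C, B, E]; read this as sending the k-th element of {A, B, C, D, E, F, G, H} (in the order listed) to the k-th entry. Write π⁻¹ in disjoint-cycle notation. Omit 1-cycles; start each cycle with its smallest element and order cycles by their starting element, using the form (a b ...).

(A B G D C F)(E H)

First write π in disjoint cycles: (A F C D G B)(E H).
The inverse reverses every cycle; in canonical form, π⁻¹ = (A B G D C F)(E H).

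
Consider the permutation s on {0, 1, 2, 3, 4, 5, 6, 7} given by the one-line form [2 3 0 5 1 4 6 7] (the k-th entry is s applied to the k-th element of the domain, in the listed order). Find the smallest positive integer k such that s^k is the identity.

Writing s as disjoint cycles, the cycle lengths are 4, 2, 1, 1.
The order is lcm(4, 2) = 4.

4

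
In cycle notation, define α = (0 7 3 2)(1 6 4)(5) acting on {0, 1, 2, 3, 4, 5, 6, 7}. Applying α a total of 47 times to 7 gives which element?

7 lies in the 4-cycle (0 7 3 2).
Since the cycle has length 4, α^47 acts on it the same as α^3 (47 mod 4 = 3).
Advancing 3 steps from 7: 7 → 3 → 2 → 0.

0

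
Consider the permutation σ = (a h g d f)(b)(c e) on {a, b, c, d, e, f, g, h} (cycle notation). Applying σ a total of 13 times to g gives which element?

g lies in the 5-cycle (a h g d f).
Powers repeat with period 5 on this cycle, and 13 mod 5 = 3, so σ^13(g) = σ^3(g).
Stepping 3 places around the cycle: g → d → f → a.

a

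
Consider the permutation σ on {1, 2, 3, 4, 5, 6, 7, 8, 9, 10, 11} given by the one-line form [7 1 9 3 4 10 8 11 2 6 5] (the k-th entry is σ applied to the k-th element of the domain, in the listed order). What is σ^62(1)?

Tracing 1 → 7 → … returns to 1 after 9 steps, so 1 lies in a 9-cycle (1 7 8 11 5 4 3 9 2).
Since the cycle has length 9, σ^62 acts on it the same as σ^8 (62 mod 9 = 8).
Advancing 8 steps from 1: 1 → 7 → 8 → 11 → 5 → 4 → 3 → 9 → 2.

2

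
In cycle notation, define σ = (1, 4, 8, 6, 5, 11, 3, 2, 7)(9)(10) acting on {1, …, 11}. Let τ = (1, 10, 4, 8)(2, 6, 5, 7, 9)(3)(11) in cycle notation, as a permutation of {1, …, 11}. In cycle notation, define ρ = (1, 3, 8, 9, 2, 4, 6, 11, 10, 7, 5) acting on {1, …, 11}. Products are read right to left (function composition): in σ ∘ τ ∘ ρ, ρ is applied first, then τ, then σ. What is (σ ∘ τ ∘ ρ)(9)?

Chase 9: ρ(9) = 2; τ(2) = 6; σ(6) = 5. Hence (σ ∘ τ ∘ ρ)(9) = 5.

5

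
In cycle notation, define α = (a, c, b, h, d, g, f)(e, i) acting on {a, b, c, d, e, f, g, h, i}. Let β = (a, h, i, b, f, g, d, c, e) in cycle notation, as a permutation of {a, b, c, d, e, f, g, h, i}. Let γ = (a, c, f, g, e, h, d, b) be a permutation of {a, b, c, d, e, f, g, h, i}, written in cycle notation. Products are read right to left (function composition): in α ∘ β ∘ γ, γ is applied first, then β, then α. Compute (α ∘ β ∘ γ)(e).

e

Apply the permutations in order: γ(e) = h, then β(h) = i, then α(i) = e. So (α ∘ β ∘ γ)(e) = e.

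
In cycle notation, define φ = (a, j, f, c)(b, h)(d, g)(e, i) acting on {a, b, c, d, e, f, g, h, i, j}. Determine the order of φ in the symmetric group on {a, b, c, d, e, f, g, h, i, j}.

The disjoint cycles have lengths 4, 2, 2, 2.
The order of φ is the least common multiple of its cycle lengths: lcm(4, 2, 2, 2) = 4.

4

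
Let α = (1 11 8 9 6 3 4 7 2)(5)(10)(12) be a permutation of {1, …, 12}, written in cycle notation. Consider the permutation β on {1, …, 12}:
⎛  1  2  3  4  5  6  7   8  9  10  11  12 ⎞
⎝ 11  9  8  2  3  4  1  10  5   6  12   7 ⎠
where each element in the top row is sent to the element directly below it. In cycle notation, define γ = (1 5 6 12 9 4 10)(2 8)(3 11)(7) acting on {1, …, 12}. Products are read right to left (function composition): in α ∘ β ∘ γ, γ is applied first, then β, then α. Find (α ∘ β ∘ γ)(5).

7

(α ∘ β ∘ γ)(5) = α(β(γ(5))). γ(5) = 6, then β(6) = 4, then α(4) = 7, so the result is 7.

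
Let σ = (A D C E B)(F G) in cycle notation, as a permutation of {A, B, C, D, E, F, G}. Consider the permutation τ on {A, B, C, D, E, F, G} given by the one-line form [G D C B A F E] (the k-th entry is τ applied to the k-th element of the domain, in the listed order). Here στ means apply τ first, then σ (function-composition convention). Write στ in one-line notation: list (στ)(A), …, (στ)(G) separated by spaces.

Chase each element through τ then σ: A → G → F; B → D → C; C → C → E; D → B → A; E → A → D; F → F → G; G → E → B.
Collecting the images, στ = [F C E A D G B].

F C E A D G B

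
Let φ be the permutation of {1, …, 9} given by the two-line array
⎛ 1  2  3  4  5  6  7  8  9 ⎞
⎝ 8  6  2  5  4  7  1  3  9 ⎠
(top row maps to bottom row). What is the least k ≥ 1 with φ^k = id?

Decomposing into disjoint cycles gives cycle lengths 6, 2, 1.
Since disjoint cycles commute, ord(φ) = lcm(6, 2) = 6.

6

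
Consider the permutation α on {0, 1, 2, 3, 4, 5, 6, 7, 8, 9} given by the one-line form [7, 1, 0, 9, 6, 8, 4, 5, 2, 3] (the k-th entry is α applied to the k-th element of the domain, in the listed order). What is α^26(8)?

Tracing 8 → 2 → … returns to 8 after 5 steps, so 8 lies in a 5-cycle (0 7 5 8 2).
On a 5-cycle, α^5 is the identity, so α^26 = α^1 there (26 ≡ 1 mod 5).
Advancing 1 step from 8: 8 → 2.

2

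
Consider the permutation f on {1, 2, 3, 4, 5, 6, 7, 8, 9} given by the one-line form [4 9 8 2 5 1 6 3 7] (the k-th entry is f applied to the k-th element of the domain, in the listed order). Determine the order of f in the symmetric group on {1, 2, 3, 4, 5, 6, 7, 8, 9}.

6

The disjoint-cycle form of f has cycle lengths 6, 2, 1.
The order of f is the least common multiple of its cycle lengths: lcm(6, 2) = 6.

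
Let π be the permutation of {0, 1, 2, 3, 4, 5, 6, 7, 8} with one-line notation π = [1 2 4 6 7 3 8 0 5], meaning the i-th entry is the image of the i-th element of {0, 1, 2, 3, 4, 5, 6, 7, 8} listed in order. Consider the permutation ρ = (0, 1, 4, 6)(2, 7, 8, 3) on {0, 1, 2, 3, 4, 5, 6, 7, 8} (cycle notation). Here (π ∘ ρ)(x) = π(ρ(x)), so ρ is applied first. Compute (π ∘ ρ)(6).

1

First apply ρ: ρ(6) = 0, then π(0) = 1. Thus (π ∘ ρ)(6) = 1.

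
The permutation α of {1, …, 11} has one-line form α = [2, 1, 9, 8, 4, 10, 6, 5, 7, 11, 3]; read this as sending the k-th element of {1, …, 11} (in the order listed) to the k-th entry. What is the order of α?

Writing α as disjoint cycles, the cycle lengths are 6, 3, 2.
The order of α is the least common multiple of its cycle lengths: lcm(6, 3, 2) = 6.

6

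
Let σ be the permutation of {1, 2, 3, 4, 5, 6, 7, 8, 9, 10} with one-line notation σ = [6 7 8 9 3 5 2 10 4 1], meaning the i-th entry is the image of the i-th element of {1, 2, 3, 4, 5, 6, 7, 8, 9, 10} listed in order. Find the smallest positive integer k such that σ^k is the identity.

Writing σ as disjoint cycles, the cycle lengths are 6, 2, 2.
Since disjoint cycles commute, ord(σ) = lcm(6, 2, 2) = 6.

6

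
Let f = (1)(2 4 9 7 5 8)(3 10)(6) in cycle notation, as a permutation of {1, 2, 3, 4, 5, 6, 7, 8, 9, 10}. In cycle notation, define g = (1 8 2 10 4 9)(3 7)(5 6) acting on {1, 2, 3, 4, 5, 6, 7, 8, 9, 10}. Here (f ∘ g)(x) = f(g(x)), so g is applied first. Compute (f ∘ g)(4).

(f ∘ g)(4) = f(g(4)). g(4) = 9, then f(9) = 7. So (f ∘ g)(4) = 7.

7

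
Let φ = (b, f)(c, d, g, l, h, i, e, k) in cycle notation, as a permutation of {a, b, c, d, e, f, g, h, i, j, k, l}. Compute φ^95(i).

i lies in the 8-cycle (c, d, g, l, h, i, e, k).
Powers repeat with period 8 on this cycle, and 95 mod 8 = 7, so φ^95(i) = φ^7(i).
Stepping 7 places around the cycle: i → e → k → c → d → g → l → h.

h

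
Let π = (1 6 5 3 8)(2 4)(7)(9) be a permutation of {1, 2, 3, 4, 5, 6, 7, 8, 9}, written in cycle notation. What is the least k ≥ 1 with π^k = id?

10

The cycle type of π is (5, 2, 1, 1).
Since disjoint cycles commute, ord(π) = lcm(5, 2) = 10.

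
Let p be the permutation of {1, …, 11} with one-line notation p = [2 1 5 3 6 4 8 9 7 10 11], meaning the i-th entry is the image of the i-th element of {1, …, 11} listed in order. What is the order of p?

Writing p as disjoint cycles, the cycle lengths are 4, 3, 2, 1, 1.
Since disjoint cycles commute, ord(p) = lcm(4, 3, 2) = 12.

12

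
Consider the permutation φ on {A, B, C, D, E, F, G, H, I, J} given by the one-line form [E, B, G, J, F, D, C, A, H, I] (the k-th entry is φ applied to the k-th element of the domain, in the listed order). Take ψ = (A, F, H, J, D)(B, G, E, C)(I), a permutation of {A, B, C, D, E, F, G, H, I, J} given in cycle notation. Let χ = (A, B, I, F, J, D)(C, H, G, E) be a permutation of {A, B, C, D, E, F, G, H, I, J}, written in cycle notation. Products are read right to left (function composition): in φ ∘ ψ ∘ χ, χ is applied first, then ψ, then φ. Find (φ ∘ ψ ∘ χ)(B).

H

Apply the permutations in order: χ(B) = I, then ψ(I) = I, then φ(I) = H. So (φ ∘ ψ ∘ χ)(B) = H.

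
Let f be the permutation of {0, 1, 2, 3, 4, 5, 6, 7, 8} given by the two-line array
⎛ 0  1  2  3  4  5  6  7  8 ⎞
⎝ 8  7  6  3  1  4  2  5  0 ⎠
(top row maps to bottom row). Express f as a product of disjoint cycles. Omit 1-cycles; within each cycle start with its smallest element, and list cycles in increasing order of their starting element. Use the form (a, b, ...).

From 0: 0 → 8 → 0, closing the cycle (0, 8).
Continuing from each remaining unvisited element yields (0, 8)(1, 7, 5, 4)(2, 6).

(0, 8)(1, 7, 5, 4)(2, 6)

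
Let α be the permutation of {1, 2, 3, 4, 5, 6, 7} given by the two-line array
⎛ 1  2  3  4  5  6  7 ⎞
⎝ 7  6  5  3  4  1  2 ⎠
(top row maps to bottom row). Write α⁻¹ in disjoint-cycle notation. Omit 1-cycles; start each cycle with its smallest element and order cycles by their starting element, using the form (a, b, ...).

(1, 6, 2, 7)(3, 4, 5)

First write α in disjoint cycles: (1, 7, 2, 6)(3, 5, 4).
Reversing each cycle (and rotating so the smallest element leads) gives α⁻¹ = (1, 6, 2, 7)(3, 4, 5).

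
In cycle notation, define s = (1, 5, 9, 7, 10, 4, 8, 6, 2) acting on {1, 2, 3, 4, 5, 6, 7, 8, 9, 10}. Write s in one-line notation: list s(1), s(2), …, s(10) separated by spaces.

5 1 3 8 9 2 10 6 7 4

Each element maps to the next entry in its cycle (wrapping to the front): 1↦5, 2↦1, 3↦3, 4↦8, 5↦9, 6↦2, 7↦10, 8↦6, 9↦7, 10↦4.
Listing these in domain order gives 5 1 3 8 9 2 10 6 7 4.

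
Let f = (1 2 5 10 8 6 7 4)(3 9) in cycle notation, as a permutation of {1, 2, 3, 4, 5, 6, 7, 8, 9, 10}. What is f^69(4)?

4 lies in the 8-cycle (1 2 5 10 8 6 7 4).
Powers repeat with period 8 on this cycle, and 69 mod 8 = 5, so f^69(4) = f^5(4).
Advancing 5 steps from 4: 4 → 1 → 2 → 5 → 10 → 8.

8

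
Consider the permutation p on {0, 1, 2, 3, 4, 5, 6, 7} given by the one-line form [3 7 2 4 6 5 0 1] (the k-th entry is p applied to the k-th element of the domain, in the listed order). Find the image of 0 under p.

3

0 is element number 1 of the domain, and entry number 1 of the one-line form is 3, so p(0) = 3.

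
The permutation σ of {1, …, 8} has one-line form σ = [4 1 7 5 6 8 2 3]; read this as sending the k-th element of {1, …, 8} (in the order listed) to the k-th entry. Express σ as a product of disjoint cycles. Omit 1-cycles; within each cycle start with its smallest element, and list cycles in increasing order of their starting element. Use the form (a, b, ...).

(1, 4, 5, 6, 8, 3, 7, 2)

Start at 1 and follow images: 1 → 4 → 5 → 6 → 8 → 3 → 7 → 2 → 1, giving the cycle (1, 4, 5, 6, 8, 3, 7, 2).
Repeating from the next unused element and collecting all non-trivial cycles gives (1, 4, 5, 6, 8, 3, 7, 2).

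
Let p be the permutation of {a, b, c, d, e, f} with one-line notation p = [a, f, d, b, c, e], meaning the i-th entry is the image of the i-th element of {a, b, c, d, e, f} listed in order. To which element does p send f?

e

f is element number 6 of the domain, and entry number 6 of the one-line form is e, so p(f) = e.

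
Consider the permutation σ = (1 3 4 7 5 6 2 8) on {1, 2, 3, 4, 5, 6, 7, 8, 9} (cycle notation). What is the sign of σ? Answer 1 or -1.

The cycle lengths are 8, 1.
A cycle of length ℓ contributes ℓ−1 transpositions, so σ is a product of 7 transpositions — odd.

-1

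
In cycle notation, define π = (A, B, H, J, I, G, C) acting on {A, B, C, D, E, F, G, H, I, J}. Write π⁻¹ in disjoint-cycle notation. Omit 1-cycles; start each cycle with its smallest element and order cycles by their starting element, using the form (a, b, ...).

(A, C, G, I, J, H, B)

The inverse reverses each cycle.
Reversing each cycle of π and rotating so the smallest element leads gives (A, C, G, I, J, H, B).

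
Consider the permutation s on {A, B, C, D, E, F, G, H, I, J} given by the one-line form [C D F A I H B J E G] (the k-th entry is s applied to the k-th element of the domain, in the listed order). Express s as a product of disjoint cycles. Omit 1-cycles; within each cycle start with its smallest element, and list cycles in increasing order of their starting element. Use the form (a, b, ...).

(A, C, F, H, J, G, B, D)(E, I)

From A: A → C → F → H → J → G → B → D → A, closing the cycle (A, C, F, H, J, G, B, D).
Repeating from the next unused element and collecting all non-trivial cycles gives (A, C, F, H, J, G, B, D)(E, I).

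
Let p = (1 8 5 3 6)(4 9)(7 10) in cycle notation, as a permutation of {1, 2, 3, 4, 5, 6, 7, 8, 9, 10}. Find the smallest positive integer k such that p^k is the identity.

The disjoint cycles have lengths 5, 2, 2, 1.
Since disjoint cycles commute, ord(p) = lcm(5, 2, 2) = 10.

10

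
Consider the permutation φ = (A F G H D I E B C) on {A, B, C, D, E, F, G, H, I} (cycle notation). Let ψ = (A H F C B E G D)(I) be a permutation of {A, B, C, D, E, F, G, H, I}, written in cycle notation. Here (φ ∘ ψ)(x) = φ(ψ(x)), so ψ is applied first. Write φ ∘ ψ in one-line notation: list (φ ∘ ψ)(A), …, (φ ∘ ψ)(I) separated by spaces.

(φ ∘ ψ)(x) = φ(ψ(x)). Computing each image: φ(ψ(A)) = φ(H) = D, φ(ψ(B)) = φ(E) = B, φ(ψ(C)) = φ(B) = C, φ(ψ(D)) = φ(A) = F, φ(ψ(E)) = φ(G) = H, φ(ψ(F)) = φ(C) = A, φ(ψ(G)) = φ(D) = I, φ(ψ(H)) = φ(F) = G, φ(ψ(I)) = φ(I) = E.
Hence φ ∘ ψ = [D B C F H A I G E].

D B C F H A I G E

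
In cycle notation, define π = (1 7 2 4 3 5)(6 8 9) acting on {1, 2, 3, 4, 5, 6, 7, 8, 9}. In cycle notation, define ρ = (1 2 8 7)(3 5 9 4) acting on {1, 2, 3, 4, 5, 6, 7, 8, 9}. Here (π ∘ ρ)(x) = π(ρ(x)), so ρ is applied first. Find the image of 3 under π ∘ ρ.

1

ρ(3) = 5, then π(5) = 1; composing gives (π ∘ ρ)(3) = 1.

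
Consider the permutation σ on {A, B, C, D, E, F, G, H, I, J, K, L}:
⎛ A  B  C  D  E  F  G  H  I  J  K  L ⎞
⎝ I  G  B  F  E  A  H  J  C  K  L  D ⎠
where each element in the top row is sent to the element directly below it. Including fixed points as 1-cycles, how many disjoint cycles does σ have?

The cycle decomposition is (A I C B G H J K L D F)(E), which has 2 cycles (counting 1-cycles).

2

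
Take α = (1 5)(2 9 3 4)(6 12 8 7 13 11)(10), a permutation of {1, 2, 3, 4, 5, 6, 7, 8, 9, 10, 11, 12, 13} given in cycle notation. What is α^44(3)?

3 lies in the 4-cycle (2 9 3 4).
On a 4-cycle, α^4 is the identity, so α^44 = α^0 there (44 ≡ 0 mod 4).
So α^44(3) = 3.

3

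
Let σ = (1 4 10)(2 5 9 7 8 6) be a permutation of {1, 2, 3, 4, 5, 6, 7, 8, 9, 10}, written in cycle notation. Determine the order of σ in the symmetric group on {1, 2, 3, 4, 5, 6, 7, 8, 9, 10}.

The cycle type of σ is (6, 3, 1).
The order is lcm(6, 3) = 6.

6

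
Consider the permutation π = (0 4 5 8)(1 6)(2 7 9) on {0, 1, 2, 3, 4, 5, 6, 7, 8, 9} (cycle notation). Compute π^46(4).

8

4 lies in the 4-cycle (0 4 5 8).
On a 4-cycle, π^4 is the identity, so π^46 = π^2 there (46 ≡ 2 mod 4).
Advancing 2 steps from 4: 4 → 5 → 8.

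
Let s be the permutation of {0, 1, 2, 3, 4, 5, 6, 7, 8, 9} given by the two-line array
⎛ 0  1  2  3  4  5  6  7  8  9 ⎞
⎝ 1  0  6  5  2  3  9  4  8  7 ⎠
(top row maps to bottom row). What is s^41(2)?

Tracing 2 → 6 → … returns to 2 after 5 steps, so 2 lies in a 5-cycle (2 6 9 7 4).
Since the cycle has length 5, s^41 acts on it the same as s^1 (41 mod 5 = 1).
Advancing 1 step from 2: 2 → 6.

6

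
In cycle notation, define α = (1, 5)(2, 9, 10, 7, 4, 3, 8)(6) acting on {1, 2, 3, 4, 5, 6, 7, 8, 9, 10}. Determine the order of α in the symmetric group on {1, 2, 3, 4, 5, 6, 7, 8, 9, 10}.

14

The disjoint cycles have lengths 7, 2, 1.
The order of α is the least common multiple of its cycle lengths: lcm(7, 2) = 14.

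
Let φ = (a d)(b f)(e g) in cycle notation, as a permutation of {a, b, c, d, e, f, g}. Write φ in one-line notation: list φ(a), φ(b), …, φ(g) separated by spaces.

Reading each image from the cycles: a↦d, b↦f, c↦c, d↦a, e↦g, f↦b, g↦e.
So the one-line form is d f c a g b e.

d f c a g b e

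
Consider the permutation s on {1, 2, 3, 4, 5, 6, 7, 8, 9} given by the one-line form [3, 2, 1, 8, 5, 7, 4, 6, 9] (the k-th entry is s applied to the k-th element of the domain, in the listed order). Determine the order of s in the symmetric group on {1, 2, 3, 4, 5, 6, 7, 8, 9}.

4

Decomposing into disjoint cycles gives cycle lengths 4, 2, 1, 1, 1.
The order is lcm(4, 2) = 4.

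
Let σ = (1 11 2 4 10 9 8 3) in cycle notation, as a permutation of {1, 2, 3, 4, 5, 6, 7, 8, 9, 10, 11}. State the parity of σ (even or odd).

The cycle lengths are 8, 1, 1, 1.
A cycle is odd iff its length is even; σ has 1 even-length cycle, so sgn(σ) = (−1)^1 and σ is odd.

odd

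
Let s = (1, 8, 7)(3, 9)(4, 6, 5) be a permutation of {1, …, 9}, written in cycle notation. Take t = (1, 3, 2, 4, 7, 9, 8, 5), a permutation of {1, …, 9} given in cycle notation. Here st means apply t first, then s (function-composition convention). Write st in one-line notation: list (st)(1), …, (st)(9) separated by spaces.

(st)(x) = s(t(x)). Computing each image: s(t(1)) = s(3) = 9, s(t(2)) = s(4) = 6, s(t(3)) = s(2) = 2, s(t(4)) = s(7) = 1, s(t(5)) = s(1) = 8, s(t(6)) = s(6) = 5, s(t(7)) = s(9) = 3, s(t(8)) = s(5) = 4, s(t(9)) = s(8) = 7.
Hence st = [9 6 2 1 8 5 3 4 7].

9 6 2 1 8 5 3 4 7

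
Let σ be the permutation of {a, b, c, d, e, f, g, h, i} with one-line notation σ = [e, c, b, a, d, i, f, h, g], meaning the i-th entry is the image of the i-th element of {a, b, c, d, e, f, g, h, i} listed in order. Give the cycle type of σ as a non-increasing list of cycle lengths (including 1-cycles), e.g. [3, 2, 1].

The disjoint cycles are (a e d)(b c)(f i g)(h), with lengths 3, 3, 2, 1 in non-increasing order.

[3, 3, 2, 1]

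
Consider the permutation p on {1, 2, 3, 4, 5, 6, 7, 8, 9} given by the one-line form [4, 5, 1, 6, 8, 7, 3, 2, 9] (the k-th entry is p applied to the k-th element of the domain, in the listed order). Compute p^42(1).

Tracing 1 → 4 → … returns to 1 after 5 steps, so 1 lies in a 5-cycle (1 4 6 7 3).
Powers repeat with period 5 on this cycle, and 42 mod 5 = 2, so p^42(1) = p^2(1).
Advancing 2 steps from 1: 1 → 4 → 6.

6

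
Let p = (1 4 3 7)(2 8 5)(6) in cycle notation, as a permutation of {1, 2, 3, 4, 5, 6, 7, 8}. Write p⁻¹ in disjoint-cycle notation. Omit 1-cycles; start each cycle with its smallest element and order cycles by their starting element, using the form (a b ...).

(1 7 3 4)(2 5 8)

The inverse reverses each cycle.
Reversing each cycle of p and rotating so the smallest element leads gives (1 7 3 4)(2 5 8).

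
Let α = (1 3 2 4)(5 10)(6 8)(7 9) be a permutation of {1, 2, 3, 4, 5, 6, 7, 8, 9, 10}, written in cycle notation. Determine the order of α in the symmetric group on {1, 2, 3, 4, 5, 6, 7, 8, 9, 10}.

4

The cycle type of α is (4, 2, 2, 2).
The order is lcm(4, 2, 2, 2) = 4.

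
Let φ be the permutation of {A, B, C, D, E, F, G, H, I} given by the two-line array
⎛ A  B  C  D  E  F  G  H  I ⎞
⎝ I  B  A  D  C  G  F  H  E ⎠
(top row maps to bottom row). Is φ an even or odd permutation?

In disjoint-cycle form the cycle lengths are 4, 2, 1, 1, 1.
A cycle of length ℓ contributes ℓ−1 transpositions, so φ is a product of 3 + 1 = 4 transpositions — even.

even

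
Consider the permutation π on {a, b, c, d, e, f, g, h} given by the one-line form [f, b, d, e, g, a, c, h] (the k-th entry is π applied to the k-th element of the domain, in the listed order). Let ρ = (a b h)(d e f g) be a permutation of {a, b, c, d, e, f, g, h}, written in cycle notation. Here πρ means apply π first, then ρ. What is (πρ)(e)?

First apply π: π(e) = g, then ρ(g) = d. Thus (πρ)(e) = d.

d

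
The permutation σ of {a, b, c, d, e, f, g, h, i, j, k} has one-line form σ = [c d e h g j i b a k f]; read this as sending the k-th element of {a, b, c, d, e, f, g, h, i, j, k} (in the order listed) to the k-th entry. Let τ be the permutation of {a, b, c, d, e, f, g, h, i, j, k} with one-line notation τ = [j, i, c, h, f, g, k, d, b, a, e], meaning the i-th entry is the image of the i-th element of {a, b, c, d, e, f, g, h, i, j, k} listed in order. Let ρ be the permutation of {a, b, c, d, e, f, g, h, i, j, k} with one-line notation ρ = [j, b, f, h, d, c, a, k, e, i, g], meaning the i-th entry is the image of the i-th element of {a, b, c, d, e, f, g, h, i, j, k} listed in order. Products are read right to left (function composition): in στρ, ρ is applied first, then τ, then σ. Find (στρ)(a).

c

Apply the permutations in order: ρ(a) = j, then τ(j) = a, then σ(a) = c. So (στρ)(a) = c.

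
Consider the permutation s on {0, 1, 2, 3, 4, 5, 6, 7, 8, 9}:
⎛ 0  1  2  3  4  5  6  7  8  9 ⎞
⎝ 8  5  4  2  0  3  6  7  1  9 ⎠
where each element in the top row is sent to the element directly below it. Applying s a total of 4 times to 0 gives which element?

3

Tracing 0 → 8 → … returns to 0 after 7 steps, so 0 lies in a 7-cycle (0, 8, 1, 5, 3, 2, 4).
Advancing 4 steps from 0: 0 → 8 → 1 → 5 → 3.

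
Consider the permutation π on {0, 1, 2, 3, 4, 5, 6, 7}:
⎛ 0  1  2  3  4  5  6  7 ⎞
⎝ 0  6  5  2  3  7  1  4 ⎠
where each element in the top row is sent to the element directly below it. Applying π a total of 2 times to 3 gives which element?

Tracing 3 → 2 → … returns to 3 after 5 steps, so 3 lies in a 5-cycle (2 5 7 4 3).
Stepping 2 places around the cycle: 3 → 2 → 5.

5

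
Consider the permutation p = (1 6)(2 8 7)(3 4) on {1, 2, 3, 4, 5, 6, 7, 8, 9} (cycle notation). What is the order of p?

6

The cycle type of p is (3, 2, 2, 1, 1).
The order of p is the least common multiple of its cycle lengths: lcm(3, 2, 2) = 6.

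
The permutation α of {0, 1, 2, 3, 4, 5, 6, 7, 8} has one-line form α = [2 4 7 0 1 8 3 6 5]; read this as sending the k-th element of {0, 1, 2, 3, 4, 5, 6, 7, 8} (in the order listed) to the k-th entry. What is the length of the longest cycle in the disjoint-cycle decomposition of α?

Decomposing into disjoint cycles gives (0 2 7 6 3)(1 4)(5 8); the longest has length 5.

5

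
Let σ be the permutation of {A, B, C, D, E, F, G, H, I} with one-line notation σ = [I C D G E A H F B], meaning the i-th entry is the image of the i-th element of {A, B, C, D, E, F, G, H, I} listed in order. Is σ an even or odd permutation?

In disjoint-cycle form the cycle lengths are 8, 1.
A cycle is odd iff its length is even; σ has 1 even-length cycle, so sgn(σ) = (−1)^1 and σ is odd.

odd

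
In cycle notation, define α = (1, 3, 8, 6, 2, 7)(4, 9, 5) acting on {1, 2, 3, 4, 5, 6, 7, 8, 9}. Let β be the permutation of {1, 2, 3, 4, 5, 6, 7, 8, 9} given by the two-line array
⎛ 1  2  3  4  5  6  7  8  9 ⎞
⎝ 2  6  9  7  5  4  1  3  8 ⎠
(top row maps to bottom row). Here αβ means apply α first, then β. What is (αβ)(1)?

α(1) = 3, then β(3) = 9; composing gives (αβ)(1) = 9.

9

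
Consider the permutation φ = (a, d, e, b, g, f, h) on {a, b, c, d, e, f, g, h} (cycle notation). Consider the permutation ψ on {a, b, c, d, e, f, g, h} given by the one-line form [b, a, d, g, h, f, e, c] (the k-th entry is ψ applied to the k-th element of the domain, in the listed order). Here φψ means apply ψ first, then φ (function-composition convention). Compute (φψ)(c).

(φψ)(c) = φ(ψ(c)). ψ(c) = d, then φ(d) = e. So (φψ)(c) = e.

e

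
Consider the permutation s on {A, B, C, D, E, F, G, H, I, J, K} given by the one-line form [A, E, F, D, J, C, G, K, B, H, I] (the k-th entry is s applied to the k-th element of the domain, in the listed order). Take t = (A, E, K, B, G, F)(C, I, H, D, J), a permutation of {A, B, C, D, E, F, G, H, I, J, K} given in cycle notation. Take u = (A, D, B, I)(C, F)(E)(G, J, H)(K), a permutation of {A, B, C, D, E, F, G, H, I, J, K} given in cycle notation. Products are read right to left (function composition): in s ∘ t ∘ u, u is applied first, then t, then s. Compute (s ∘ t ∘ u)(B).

K

Apply the permutations in order: u(B) = I, then t(I) = H, then s(H) = K. So (s ∘ t ∘ u)(B) = K.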